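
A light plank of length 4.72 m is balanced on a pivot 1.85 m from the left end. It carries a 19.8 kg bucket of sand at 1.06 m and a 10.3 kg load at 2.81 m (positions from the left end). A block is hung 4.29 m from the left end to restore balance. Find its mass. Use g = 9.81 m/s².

Sum moments about the pivot (at 1.85 m from the left end) (the support reaction has zero arm there).
Bucket of sand: 19.8 × 9.81 = 194.2 N down at 1.06 m → arm 0.79 m, τ = 194.2 × 0.79 = 153.4 N·m counterclockwise.
Load: 10.3 × 9.81 = 101 N down at 2.81 m → arm 0.96 m, τ = 101 × 0.96 = 96.96 N·m clockwise.
Net moment of known loads = 56.44 N·m counterclockwise.
An unknown mass m at 4.29 m has arm 2.44 m; its moment is m·g·2.44 clockwise.
Setting net torque to zero: m × 9.81 × 2.44 = 56.44 → m = 56.44 / (9.81 × 2.44) = 2.36 kg.

m ≈ 2.36 kg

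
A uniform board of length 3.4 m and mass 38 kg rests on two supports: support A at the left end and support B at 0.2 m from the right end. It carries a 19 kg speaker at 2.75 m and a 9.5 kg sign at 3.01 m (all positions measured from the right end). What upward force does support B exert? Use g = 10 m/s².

Taking torques about support A:
Beam weight: 38 × 10 = 380 N down at 1.7 m → arm 1.7 m, τ = 380 × 1.7 = 646 N·m clockwise.
Speaker: 19 × 10 = 190 N down at 2.75 m → arm 0.65 m, τ = 190 × 0.65 = 123.5 N·m clockwise.
Sign: 9.5 × 10 = 95 N down at 3.01 m → arm 0.39 m, τ = 95 × 0.39 = 37.05 N·m clockwise.
Net load moment about support A = 806.5 N·m clockwise.
Reaction R at support B is upward at 0.2 m, arm 3.2 m → moment R × 3.2 counterclockwise.
For rotational equilibrium, R × 3.2 = 806.5, so R = 252 N.

R_B ≈ 252 N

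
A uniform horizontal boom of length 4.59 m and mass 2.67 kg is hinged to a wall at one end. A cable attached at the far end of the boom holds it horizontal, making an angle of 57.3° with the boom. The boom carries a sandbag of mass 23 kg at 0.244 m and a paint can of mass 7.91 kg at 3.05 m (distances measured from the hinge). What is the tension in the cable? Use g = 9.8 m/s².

Take moments about the hinge.
Beam weight: 2.67 × 9.8 = 26.17 N down at 2.295 m → arm 2.295 m, τ = 26.17 × 2.295 = 60.06 N·m clockwise.
Sandbag: 23 × 9.8 = 225.4 N down at 0.244 m → arm 0.244 m, τ = 225.4 × 0.244 = 55 N·m clockwise.
Paint can: 7.91 × 9.8 = 77.52 N down at 3.05 m → arm 3.05 m, τ = 77.52 × 3.05 = 236.4 N·m clockwise.
Total clockwise load moment = 351.5 N·m.
The cable tension T acts at 4.59 m; only its component perpendicular to the boom, T sinθ, produces torque. sin 57.3° = 0.8415.
Setting net torque to zero: T × 4.59 × 0.8415 = 351.5 → T = 351.5 / 3.862 = 91 N.

T ≈ 91 N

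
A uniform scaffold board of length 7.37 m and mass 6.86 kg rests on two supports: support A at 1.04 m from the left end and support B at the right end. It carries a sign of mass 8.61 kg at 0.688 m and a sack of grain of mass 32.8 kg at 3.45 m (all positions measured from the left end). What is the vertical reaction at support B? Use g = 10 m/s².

About support A:
Beam weight: 6.86 × 10 = 68.6 N down at 3.685 m → arm 2.645 m, τ = 68.6 × 2.645 = 181.4 N·m clockwise.
Sign: 8.61 × 10 = 86.1 N down at 0.688 m → arm 0.352 m, τ = 86.1 × 0.352 = 30.31 N·m counterclockwise.
Sack of grain: 32.8 × 10 = 328 N down at 3.45 m → arm 2.41 m, τ = 328 × 2.41 = 790.5 N·m clockwise.
Net load moment about support A = 941.6 N·m clockwise.
Reaction R at support B is upward at 7.37 m, arm 6.33 m → moment R × 6.33 counterclockwise.
For rotational equilibrium, R × 6.33 = 941.6, so R = 149 N.

R_B ≈ 149 N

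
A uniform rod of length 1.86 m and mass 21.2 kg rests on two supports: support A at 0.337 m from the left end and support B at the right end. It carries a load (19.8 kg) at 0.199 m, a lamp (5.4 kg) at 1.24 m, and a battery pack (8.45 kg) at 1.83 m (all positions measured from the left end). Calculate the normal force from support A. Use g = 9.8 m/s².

R_A ≈ 362 N

Choose support B as the axis so its reaction then has zero moment arm.
Beam weight: 21.2 × 9.8 = 207.8 N down at 0.93 m → arm 0.93 m, τ = 207.8 × 0.93 = 193.3 N·m counterclockwise.
Load: 19.8 × 9.8 = 194 N down at 0.199 m → arm 1.661 m, τ = 194 × 1.661 = 322.2 N·m counterclockwise.
Lamp: 5.4 × 9.8 = 52.92 N down at 1.24 m → arm 0.62 m, τ = 52.92 × 0.62 = 32.81 N·m counterclockwise.
Battery pack: 8.45 × 9.8 = 82.81 N down at 1.83 m → arm 0.03 m, τ = 82.81 × 0.03 = 2.484 N·m counterclockwise.
Net load moment about support B = 550.8 N·m counterclockwise.
Reaction R at support A is upward at 0.337 m, arm 1.523 m → moment R × 1.523 clockwise.
Setting net torque to zero: R × 1.523 = 550.8 → R = 362 N.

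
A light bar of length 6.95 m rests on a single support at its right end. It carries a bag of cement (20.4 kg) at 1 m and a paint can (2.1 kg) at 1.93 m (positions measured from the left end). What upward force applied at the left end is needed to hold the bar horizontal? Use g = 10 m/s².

F ≈ 190 N

Sum moments about the right end (the unknown pivot reaction has zero arm there).
Bag of cement: 20.4 × 10 = 204 N down at 1 m → arm 5.95 m, τ = 204 × 5.95 = 1214 N·m counterclockwise.
Paint can: 2.1 × 10 = 21 N down at 1.93 m → arm 5.02 m, τ = 21 × 5.02 = 105.4 N·m counterclockwise.
Net moment of the loads = 1319 N·m counterclockwise.
The upward force F acts at the left end, arm 6.95 m, giving F × 6.95 clockwise.
For rotational equilibrium, F × 6.95 = 1319, so F = 1319 / 6.95 = 190 N.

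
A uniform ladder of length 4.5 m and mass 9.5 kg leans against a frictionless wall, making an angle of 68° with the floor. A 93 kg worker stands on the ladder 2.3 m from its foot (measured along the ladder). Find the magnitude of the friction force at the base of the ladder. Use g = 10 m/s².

Sum moments about the foot of the ladder (the floor normal and friction both act there and drop out).
Ladder weight 9.5×10 = 95 N acts at 2.25 m along the ladder; its horizontal arm is 2.25·cos68° = 0.8429 m → τ = 80.08 N·m clockwise.
Worker: 93×10 = 930 N at 2.3 m → arm 0.8616 m → τ = 801.3 N·m clockwise.
Wall normal N acts horizontally at the top; its moment arm is the height L sinθ = 4.5·sin68° = 4.172 m, counterclockwise.
Στ = 0 ⇒ N × 4.172 = 881.4 ⇒ N = 211 N.
ΣFx = 0: friction at the foot balances the wall's push, so f = N_wall = 211 N.

f ≈ 211 N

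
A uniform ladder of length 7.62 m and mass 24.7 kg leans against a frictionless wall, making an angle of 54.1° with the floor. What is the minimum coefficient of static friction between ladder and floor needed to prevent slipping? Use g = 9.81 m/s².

μ_min ≈ 0.362

About the foot of the ladder:
Ladder weight 24.7×9.81 = 242.3 N acts at 3.81 m along the ladder; its horizontal arm is 3.81·cos54.1° = 2.234 m → τ = 541.3 N·m clockwise.
Wall normal N acts horizontally at the top; its moment arm is the height L sinθ = 7.62·sin54.1° = 6.173 m, counterclockwise.
Στ = 0 ⇒ N × 6.173 = 541.3 ⇒ N = 87.69 N.
ΣFx = 0 ⇒ f = N_wall = 87.69 N. ΣFy = 0 ⇒ N_floor = 242.3 N.
μ_min = f / N_floor = 87.69 / 242.3 = 0.362.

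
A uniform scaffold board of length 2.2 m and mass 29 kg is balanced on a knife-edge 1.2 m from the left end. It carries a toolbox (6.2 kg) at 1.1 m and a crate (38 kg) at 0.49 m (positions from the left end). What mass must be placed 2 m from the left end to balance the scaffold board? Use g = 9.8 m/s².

Take moments about the knife-edge (at 1.2 m from the left end).
Beam weight: 29 × 9.8 = 284.2 N down at 1.1 m → arm 0.1 m, τ = 284.2 × 0.1 = 28.42 N·m counterclockwise.
Toolbox: 6.2 × 9.8 = 60.76 N down at 1.1 m → arm 0.1 m, τ = 60.76 × 0.1 = 6.076 N·m counterclockwise.
Crate: 38 × 9.8 = 372.4 N down at 0.49 m → arm 0.71 m, τ = 372.4 × 0.71 = 264.4 N·m counterclockwise.
Net moment of known loads = 298.9 N·m counterclockwise.
An unknown mass m at 2 m has arm 0.8 m; its moment is m·g·0.8 clockwise.
Balancing moments: m × 9.8 × 0.8 = 298.9, giving m = 298.9 / (9.8 × 0.8) = 38.1 kg.

m ≈ 38.1 kg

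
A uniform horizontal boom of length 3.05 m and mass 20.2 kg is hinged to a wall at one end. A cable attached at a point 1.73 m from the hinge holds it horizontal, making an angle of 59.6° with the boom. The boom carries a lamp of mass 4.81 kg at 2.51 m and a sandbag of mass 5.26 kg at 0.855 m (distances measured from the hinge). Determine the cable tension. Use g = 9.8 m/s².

T ≈ 311 N

About the hinge:
Beam weight: 20.2 × 9.8 = 198 N down at 1.525 m → arm 1.525 m, τ = 198 × 1.525 = 301.9 N·m clockwise.
Lamp: 4.81 × 9.8 = 47.14 N down at 2.51 m → arm 2.51 m, τ = 47.14 × 2.51 = 118.3 N·m clockwise.
Sandbag: 5.26 × 9.8 = 51.55 N down at 0.855 m → arm 0.855 m, τ = 51.55 × 0.855 = 44.08 N·m clockwise.
Total clockwise load moment = 464.3 N·m.
The cable tension T acts at 1.73 m; only its component perpendicular to the boom, T sinθ, produces torque. sin 59.6° = 0.8625.
Balancing moments: T × 1.73 × 0.8625 = 464.3, giving T = 464.3 / 1.492 = 311 N.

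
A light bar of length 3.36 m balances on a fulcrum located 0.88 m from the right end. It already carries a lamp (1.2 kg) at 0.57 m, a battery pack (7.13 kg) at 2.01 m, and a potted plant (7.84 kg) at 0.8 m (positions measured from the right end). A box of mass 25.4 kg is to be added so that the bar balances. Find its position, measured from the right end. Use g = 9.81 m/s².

Choose the fulcrum (at 0.88 m from the right end) as the axis so the support reaction has zero arm there.
Lamp: 1.2 × 9.81 = 11.77 N down at 0.57 m → arm 0.31 m, τ = 11.77 × 0.31 = 3.649 N·m clockwise.
Battery pack: 7.13 × 9.81 = 69.95 N down at 2.01 m → arm 1.13 m, τ = 69.95 × 1.13 = 79.04 N·m counterclockwise.
Potted plant: 7.84 × 9.81 = 76.91 N down at 0.8 m → arm 0.08 m, τ = 76.91 × 0.08 = 6.153 N·m clockwise.
Net moment of existing loads = 69.24 N·m counterclockwise.
The box weighs 25.4 × 9.81 = 249.2 N and must supply an equal clockwise moment, so its lever arm about the fulcrum is 69.24 / 249.2 = 0.278 m.
That puts it at 0.88 − 0.278 = 0.602 m from the right end.

x ≈ 0.602 m from the right end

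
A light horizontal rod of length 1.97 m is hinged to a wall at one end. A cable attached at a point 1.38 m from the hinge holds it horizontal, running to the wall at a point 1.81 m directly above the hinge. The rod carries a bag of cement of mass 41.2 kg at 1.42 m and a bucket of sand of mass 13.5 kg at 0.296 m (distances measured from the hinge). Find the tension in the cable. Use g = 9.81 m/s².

Taking torques about the hinge:
Bag of cement: 41.2 × 9.81 = 404.2 N down at 1.42 m → arm 1.42 m, τ = 404.2 × 1.42 = 574 N·m clockwise.
Bucket of sand: 13.5 × 9.81 = 132.4 N down at 0.296 m → arm 0.296 m, τ = 132.4 × 0.296 = 39.19 N·m clockwise.
Total clockwise load moment = 613.2 N·m.
The cable tension T acts at 1.38 m; only its component perpendicular to the rod, T sinθ, produces torque. sinθ = h/√(h²+d²) = 1.81/√(1.81²+1.38²) = 0.7952.
Balancing moments: T × 1.38 × 0.7952 = 613.2, giving T = 613.2 / 1.097 = 559 N.

T ≈ 559 N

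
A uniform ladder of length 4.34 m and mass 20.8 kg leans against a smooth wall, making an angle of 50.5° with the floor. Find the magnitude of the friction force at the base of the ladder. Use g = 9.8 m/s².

Taking torques about the foot of the ladder:
Ladder weight 20.8×9.8 = 203.8 N acts at 2.17 m along the ladder; its horizontal arm is 2.17·cos50.5° = 1.38 m → τ = 281.2 N·m clockwise.
Wall normal N acts horizontally at the top; its moment arm is the height L sinθ = 4.34·sin50.5° = 3.349 m, counterclockwise.
Στ = 0 ⇒ N × 3.349 = 281.2 ⇒ N = 84 N.
ΣFx = 0: friction at the foot balances the wall's push, so f = N_wall = 84 N.

f ≈ 84 N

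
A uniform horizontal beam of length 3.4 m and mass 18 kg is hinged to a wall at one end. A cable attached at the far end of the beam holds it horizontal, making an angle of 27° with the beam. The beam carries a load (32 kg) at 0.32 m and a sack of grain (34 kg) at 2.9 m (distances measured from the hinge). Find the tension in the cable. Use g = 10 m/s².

T ≈ 903 N

Sum moments about the hinge (the unknown hinge reaction has zero arm there).
Beam weight: 18 × 10 = 180 N down at 1.7 m → arm 1.7 m, τ = 180 × 1.7 = 306 N·m clockwise.
Load: 32 × 10 = 320 N down at 0.32 m → arm 0.32 m, τ = 320 × 0.32 = 102.4 N·m clockwise.
Sack of grain: 34 × 10 = 340 N down at 2.9 m → arm 2.9 m, τ = 340 × 2.9 = 986 N·m clockwise.
Total clockwise load moment = 1394 N·m.
The cable tension T acts at 3.4 m; only its component perpendicular to the beam, T sinθ, produces torque. sin 27° = 0.454.
Balancing moments: T × 3.4 × 0.454 = 1394, giving T = 1394 / 1.544 = 903 N.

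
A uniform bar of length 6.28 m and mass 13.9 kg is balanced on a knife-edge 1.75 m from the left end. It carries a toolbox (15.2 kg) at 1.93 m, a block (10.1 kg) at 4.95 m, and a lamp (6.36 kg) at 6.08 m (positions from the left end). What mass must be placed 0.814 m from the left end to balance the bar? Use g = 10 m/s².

m ≈ 87.5 kg

Choose the knife-edge (at 1.75 m from the left end) as the axis so the support reaction has zero arm there.
Beam weight: 13.9 × 10 = 139 N down at 3.14 m → arm 1.39 m, τ = 139 × 1.39 = 193.2 N·m clockwise.
Toolbox: 15.2 × 10 = 152 N down at 1.93 m → arm 0.18 m, τ = 152 × 0.18 = 27.36 N·m clockwise.
Block: 10.1 × 10 = 101 N down at 4.95 m → arm 3.2 m, τ = 101 × 3.2 = 323.2 N·m clockwise.
Lamp: 6.36 × 10 = 63.6 N down at 6.08 m → arm 4.33 m, τ = 63.6 × 4.33 = 275.4 N·m clockwise.
Net moment of known loads = 819.2 N·m clockwise.
An unknown mass m at 0.814 m has arm 0.936 m; its moment is m·g·0.936 counterclockwise.
For rotational equilibrium, m × 10 × 0.936 = 819.2, so m = 819.2 / (10 × 0.936) = 87.5 kg.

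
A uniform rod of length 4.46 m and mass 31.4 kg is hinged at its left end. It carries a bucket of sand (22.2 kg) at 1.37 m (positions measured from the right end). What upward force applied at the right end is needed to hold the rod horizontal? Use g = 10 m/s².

F ≈ 311 N

Sum moments about the left end (the unknown pivot reaction has zero arm there).
Beam weight: 31.4 × 10 = 314 N down at 2.23 m → arm 2.23 m, τ = 314 × 2.23 = 700.2 N·m clockwise.
Bucket of sand: 22.2 × 10 = 222 N down at 1.37 m → arm 3.09 m, τ = 222 × 3.09 = 686 N·m clockwise.
Net moment of the loads = 1386 N·m clockwise.
The upward force F acts at the right end, arm 4.46 m, giving F × 4.46 counterclockwise.
Balancing moments: F × 4.46 = 1386, giving F = 1386 / 4.46 = 311 N.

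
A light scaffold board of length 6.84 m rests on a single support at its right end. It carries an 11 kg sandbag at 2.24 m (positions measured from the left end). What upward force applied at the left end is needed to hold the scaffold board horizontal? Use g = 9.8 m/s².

Choose the right end as the axis so the unknown pivot reaction has zero arm there.
Sandbag: 11 × 9.8 = 107.8 N down at 2.24 m → arm 4.6 m, τ = 107.8 × 4.6 = 495.9 N·m counterclockwise.
Net moment of the loads = 495.9 N·m counterclockwise.
The upward force F acts at the left end, arm 6.84 m, giving F × 6.84 clockwise.
Balancing moments: F × 6.84 = 495.9, giving F = 495.9 / 6.84 = 72.5 N.

F ≈ 72.5 N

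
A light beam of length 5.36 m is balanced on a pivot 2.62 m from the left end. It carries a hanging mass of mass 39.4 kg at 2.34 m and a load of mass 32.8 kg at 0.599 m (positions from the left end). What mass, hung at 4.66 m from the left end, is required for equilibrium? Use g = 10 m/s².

Take moments about the pivot (at 2.62 m from the left end).
Hanging mass: 39.4 × 10 = 394 N down at 2.34 m → arm 0.28 m, τ = 394 × 0.28 = 110.3 N·m counterclockwise.
Load: 32.8 × 10 = 328 N down at 0.599 m → arm 2.021 m, τ = 328 × 2.021 = 662.9 N·m counterclockwise.
Net moment of known loads = 773.2 N·m counterclockwise.
An unknown mass m at 4.66 m has arm 2.04 m; its moment is m·g·2.04 clockwise.
Balancing moments: m × 10 × 2.04 = 773.2, giving m = 773.2 / (10 × 2.04) = 37.9 kg.

m ≈ 37.9 kg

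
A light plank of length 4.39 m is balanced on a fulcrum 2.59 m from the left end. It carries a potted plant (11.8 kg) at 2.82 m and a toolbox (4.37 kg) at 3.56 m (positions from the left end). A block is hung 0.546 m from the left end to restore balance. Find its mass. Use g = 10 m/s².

Taking torques about the fulcrum (at 2.59 m from the left end):
Potted plant: 11.8 × 10 = 118 N down at 2.82 m → arm 0.23 m, τ = 118 × 0.23 = 27.14 N·m clockwise.
Toolbox: 4.37 × 10 = 43.7 N down at 3.56 m → arm 0.97 m, τ = 43.7 × 0.97 = 42.39 N·m clockwise.
Net moment of known loads = 69.53 N·m clockwise.
An unknown mass m at 0.546 m has arm 2.044 m; its moment is m·g·2.044 counterclockwise.
For rotational equilibrium, m × 10 × 2.044 = 69.53, so m = 69.53 / (10 × 2.044) = 3.4 kg.

m ≈ 3.4 kg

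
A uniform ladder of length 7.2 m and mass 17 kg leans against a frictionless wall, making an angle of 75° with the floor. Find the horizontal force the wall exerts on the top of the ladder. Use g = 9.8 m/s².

Sum moments about the foot of the ladder (the floor normal and friction both act there and drop out).
Ladder weight 17×9.8 = 166.6 N acts at 3.6 m along the ladder; its horizontal arm is 3.6·cos75° = 0.9317 m → τ = 155.2 N·m clockwise.
Wall normal N acts horizontally at the top; its moment arm is the height L sinθ = 7.2·sin75° = 6.955 m, counterclockwise.
For rotational equilibrium, N × 6.955 = 155.2, so N = 22.3 N.

N_wall ≈ 22.3 N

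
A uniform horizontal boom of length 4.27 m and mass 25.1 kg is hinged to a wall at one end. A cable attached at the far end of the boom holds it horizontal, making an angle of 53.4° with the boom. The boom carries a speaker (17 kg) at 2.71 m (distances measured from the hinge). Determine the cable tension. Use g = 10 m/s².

T ≈ 291 N

Take moments about the hinge.
Beam weight: 25.1 × 10 = 251 N down at 2.135 m → arm 2.135 m, τ = 251 × 2.135 = 535.9 N·m clockwise.
Speaker: 17 × 10 = 170 N down at 2.71 m → arm 2.71 m, τ = 170 × 2.71 = 460.7 N·m clockwise.
Total clockwise load moment = 996.6 N·m.
The cable tension T acts at 4.27 m; only its component perpendicular to the boom, T sinθ, produces torque. sin 53.4° = 0.8028.
For rotational equilibrium, T × 4.27 × 0.8028 = 996.6, so T = 996.6 / 3.428 = 291 N.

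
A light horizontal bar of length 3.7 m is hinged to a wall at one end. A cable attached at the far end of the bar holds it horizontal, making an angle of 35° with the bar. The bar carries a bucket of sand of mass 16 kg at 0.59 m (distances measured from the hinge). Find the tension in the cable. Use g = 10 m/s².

T ≈ 44.5 N

Taking torques about the hinge:
Bucket of sand: 16 × 10 = 160 N down at 0.59 m → arm 0.59 m, τ = 160 × 0.59 = 94.4 N·m clockwise.
Total clockwise load moment = 94.4 N·m.
The cable tension T acts at 3.7 m; only its component perpendicular to the bar, T sinθ, produces torque. sin 35° = 0.5736.
Balancing moments: T × 3.7 × 0.5736 = 94.4, giving T = 94.4 / 2.122 = 44.5 N.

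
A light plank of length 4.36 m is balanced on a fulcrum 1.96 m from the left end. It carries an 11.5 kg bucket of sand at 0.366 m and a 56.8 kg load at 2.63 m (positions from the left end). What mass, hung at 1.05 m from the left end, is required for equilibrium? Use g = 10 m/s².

m ≈ 21.7 kg

Sum moments about the fulcrum (at 1.96 m from the left end) (the support reaction has zero arm there).
Bucket of sand: 11.5 × 10 = 115 N down at 0.366 m → arm 1.594 m, τ = 115 × 1.594 = 183.3 N·m counterclockwise.
Load: 56.8 × 10 = 568 N down at 2.63 m → arm 0.67 m, τ = 568 × 0.67 = 380.6 N·m clockwise.
Net moment of known loads = 197.3 N·m clockwise.
An unknown mass m at 1.05 m has arm 0.91 m; its moment is m·g·0.91 counterclockwise.
Setting net torque to zero: m × 10 × 0.91 = 197.3 → m = 197.3 / (10 × 0.91) = 21.7 kg.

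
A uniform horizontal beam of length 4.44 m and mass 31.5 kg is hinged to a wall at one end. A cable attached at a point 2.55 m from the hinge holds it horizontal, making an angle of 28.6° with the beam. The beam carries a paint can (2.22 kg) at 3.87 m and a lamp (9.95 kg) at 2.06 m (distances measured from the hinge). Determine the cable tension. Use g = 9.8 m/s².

Choose the hinge as the axis so the unknown hinge reaction has zero arm there.
Beam weight: 31.5 × 9.8 = 308.7 N down at 2.22 m → arm 2.22 m, τ = 308.7 × 2.22 = 685.3 N·m clockwise.
Paint can: 2.22 × 9.8 = 21.76 N down at 3.87 m → arm 3.87 m, τ = 21.76 × 3.87 = 84.21 N·m clockwise.
Lamp: 9.95 × 9.8 = 97.51 N down at 2.06 m → arm 2.06 m, τ = 97.51 × 2.06 = 200.9 N·m clockwise.
Total clockwise load moment = 970.4 N·m.
The cable tension T acts at 2.55 m; only its component perpendicular to the beam, T sinθ, produces torque. sin 28.6° = 0.4787.
Στ = 0 ⇒ T × 2.55 × 0.4787 = 970.4 ⇒ T = 970.4 / 1.221 = 795 N.

T ≈ 795 N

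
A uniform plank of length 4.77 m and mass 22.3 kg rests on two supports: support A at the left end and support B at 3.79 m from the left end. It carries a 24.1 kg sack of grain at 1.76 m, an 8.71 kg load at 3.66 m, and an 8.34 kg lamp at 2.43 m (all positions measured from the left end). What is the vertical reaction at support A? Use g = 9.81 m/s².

R_A ≈ 240 N

Sum moments about support B (its reaction then has zero moment arm).
Beam weight: 22.3 × 9.81 = 218.8 N down at 2.385 m → arm 1.405 m, τ = 218.8 × 1.405 = 307.4 N·m counterclockwise.
Sack of grain: 24.1 × 9.81 = 236.4 N down at 1.76 m → arm 2.03 m, τ = 236.4 × 2.03 = 479.9 N·m counterclockwise.
Load: 8.71 × 9.81 = 85.45 N down at 3.66 m → arm 0.13 m, τ = 85.45 × 0.13 = 11.11 N·m counterclockwise.
Lamp: 8.34 × 9.81 = 81.82 N down at 2.43 m → arm 1.36 m, τ = 81.82 × 1.36 = 111.3 N·m counterclockwise.
Net load moment about support B = 909.7 N·m counterclockwise.
Reaction R at support A is upward at 0 m, arm 3.79 m → moment R × 3.79 clockwise.
Στ = 0 ⇒ R × 3.79 = 909.7 ⇒ R = 240 N.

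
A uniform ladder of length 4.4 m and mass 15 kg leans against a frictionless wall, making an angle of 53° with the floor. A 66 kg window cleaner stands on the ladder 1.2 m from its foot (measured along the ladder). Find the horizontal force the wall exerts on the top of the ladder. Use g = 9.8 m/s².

Sum moments about the foot of the ladder (the floor normal and friction both act there and drop out).
Ladder weight 15×9.8 = 147 N acts at 2.2 m along the ladder; its horizontal arm is 2.2·cos53° = 1.324 m → τ = 194.6 N·m clockwise.
Window cleaner: 66×9.8 = 646.8 N at 1.2 m → arm 0.7222 m → τ = 467.1 N·m clockwise.
Wall normal N acts horizontally at the top; its moment arm is the height L sinθ = 4.4·sin53° = 3.514 m, counterclockwise.
For rotational equilibrium, N × 3.514 = 661.7, so N = 188 N.

N_wall ≈ 188 N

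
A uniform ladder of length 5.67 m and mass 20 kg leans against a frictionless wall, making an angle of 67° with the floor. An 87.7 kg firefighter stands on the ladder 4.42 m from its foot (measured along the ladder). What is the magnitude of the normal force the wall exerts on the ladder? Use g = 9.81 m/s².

Sum moments about the foot of the ladder (the floor normal and friction both act there and drop out).
Ladder weight 20×9.81 = 196.2 N acts at 2.835 m along the ladder; its horizontal arm is 2.835·cos67° = 1.108 m → τ = 217.4 N·m clockwise.
Firefighter: 87.7×9.81 = 860.3 N at 4.42 m → arm 1.727 m → τ = 1486 N·m clockwise.
Wall normal N acts horizontally at the top; its moment arm is the height L sinθ = 5.67·sin67° = 5.219 m, counterclockwise.
Balancing moments: N × 5.219 = 1703, giving N = 326 N.

N_wall ≈ 326 N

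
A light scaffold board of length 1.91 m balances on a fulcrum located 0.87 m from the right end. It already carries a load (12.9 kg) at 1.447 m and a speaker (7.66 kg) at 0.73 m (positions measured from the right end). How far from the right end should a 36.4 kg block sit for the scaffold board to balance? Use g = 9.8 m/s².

Taking torques about the fulcrum (at 0.87 m from the right end):
Load: 12.9 × 9.8 = 126.4 N down at 1.447 m → arm 0.577 m, τ = 126.4 × 0.577 = 72.93 N·m counterclockwise.
Speaker: 7.66 × 9.8 = 75.07 N down at 0.73 m → arm 0.14 m, τ = 75.07 × 0.14 = 10.51 N·m clockwise.
Net moment of existing loads = 62.42 N·m counterclockwise.
The block weighs 36.4 × 9.8 = 356.7 N and must supply an equal clockwise moment, so its lever arm about the fulcrum is 62.42 / 356.7 = 0.175 m.
That puts it at 0.87 − 0.175 = 0.695 m from the right end.

x ≈ 0.695 m from the right end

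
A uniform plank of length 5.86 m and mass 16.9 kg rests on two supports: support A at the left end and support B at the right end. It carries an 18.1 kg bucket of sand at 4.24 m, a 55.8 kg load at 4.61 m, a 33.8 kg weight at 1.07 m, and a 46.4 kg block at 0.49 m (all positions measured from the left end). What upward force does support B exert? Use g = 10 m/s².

R_B ≈ 755 N

Sum moments about support A (its reaction then has zero moment arm).
Beam weight: 16.9 × 10 = 169 N down at 2.93 m → arm 2.93 m, τ = 169 × 2.93 = 495.2 N·m clockwise.
Bucket of sand: 18.1 × 10 = 181 N down at 4.24 m → arm 4.24 m, τ = 181 × 4.24 = 767.4 N·m clockwise.
Load: 55.8 × 10 = 558 N down at 4.61 m → arm 4.61 m, τ = 558 × 4.61 = 2572 N·m clockwise.
Weight: 33.8 × 10 = 338 N down at 1.07 m → arm 1.07 m, τ = 338 × 1.07 = 361.7 N·m clockwise.
Block: 46.4 × 10 = 464 N down at 0.49 m → arm 0.49 m, τ = 464 × 0.49 = 227.4 N·m clockwise.
Net load moment about support A = 4424 N·m clockwise.
Reaction R at support B is upward at 5.86 m, arm 5.86 m → moment R × 5.86 counterclockwise.
Balancing moments: R × 5.86 = 4424, giving R = 755 N.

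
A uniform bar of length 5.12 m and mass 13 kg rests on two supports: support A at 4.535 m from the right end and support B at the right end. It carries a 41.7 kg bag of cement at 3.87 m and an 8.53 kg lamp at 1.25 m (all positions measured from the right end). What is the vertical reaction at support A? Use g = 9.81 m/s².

Choose support B as the axis so its reaction then has zero moment arm.
Beam weight: 13 × 9.81 = 127.5 N down at 2.56 m → arm 2.56 m, τ = 127.5 × 2.56 = 326.4 N·m counterclockwise.
Bag of cement: 41.7 × 9.81 = 409.1 N down at 3.87 m → arm 3.87 m, τ = 409.1 × 3.87 = 1583 N·m counterclockwise.
Lamp: 8.53 × 9.81 = 83.68 N down at 1.25 m → arm 1.25 m, τ = 83.68 × 1.25 = 104.6 N·m counterclockwise.
Net load moment about support B = 2014 N·m counterclockwise.
Reaction R at support A is upward at 4.535 m, arm 4.535 m → moment R × 4.535 clockwise.
For rotational equilibrium, R × 4.535 = 2014, so R = 444 N.

R_A ≈ 444 N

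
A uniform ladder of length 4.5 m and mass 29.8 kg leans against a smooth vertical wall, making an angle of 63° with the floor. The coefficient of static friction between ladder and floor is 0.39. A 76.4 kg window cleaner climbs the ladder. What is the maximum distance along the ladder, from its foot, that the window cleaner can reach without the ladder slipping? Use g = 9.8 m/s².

Take moments about the foot of the ladder.
Ladder weight 29.8×9.8 = 292 N acts at 2.25 m along the ladder; its horizontal arm is 2.25·cos63° = 1.021 m → τ = 298.1 N·m clockwise.
Window cleaner weight 76.4×9.8 = 748.7 N at distance d → arm d·cos63° → τ = 748.7·d·0.454 clockwise.
Wall normal N at the top has arm L sinθ = 4.01 m counterclockwise, so Στ = 0 gives N·4.01 = 298.1 + 339.9·d.
ΣFy = 0 ⇒ N_floor = 1041 N, so the maximum friction is μ_s·N_floor = 0.39×1041 = 406 N. ΣFx = 0 ⇒ N_wall = f, so at the slipping point N = 406 N.
Substituting: 406×4.01 = 298.1 + 339.9·d ⇒ d = (1628 − 298.1) / 339.9 = 3.91 m.

d ≈ 3.91 m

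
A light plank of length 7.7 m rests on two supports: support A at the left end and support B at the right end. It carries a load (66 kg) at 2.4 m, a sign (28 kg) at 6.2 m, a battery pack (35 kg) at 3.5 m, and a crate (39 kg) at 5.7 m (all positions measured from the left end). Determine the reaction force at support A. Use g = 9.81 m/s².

Sum moments about support B (its reaction then has zero moment arm).
Load: 66 × 9.81 = 647.5 N down at 2.4 m → arm 5.3 m, τ = 647.5 × 5.3 = 3432 N·m counterclockwise.
Sign: 28 × 9.81 = 274.7 N down at 6.2 m → arm 1.5 m, τ = 274.7 × 1.5 = 412 N·m counterclockwise.
Battery pack: 35 × 9.81 = 343.4 N down at 3.5 m → arm 4.2 m, τ = 343.4 × 4.2 = 1442 N·m counterclockwise.
Crate: 39 × 9.81 = 382.6 N down at 5.7 m → arm 2 m, τ = 382.6 × 2 = 765.2 N·m counterclockwise.
Net load moment about support B = 6051 N·m counterclockwise.
Reaction R at support A is upward at 0 m, arm 7.7 m → moment R × 7.7 clockwise.
Setting net torque to zero: R × 7.7 = 6051 → R = 786 N.

R_A ≈ 786 N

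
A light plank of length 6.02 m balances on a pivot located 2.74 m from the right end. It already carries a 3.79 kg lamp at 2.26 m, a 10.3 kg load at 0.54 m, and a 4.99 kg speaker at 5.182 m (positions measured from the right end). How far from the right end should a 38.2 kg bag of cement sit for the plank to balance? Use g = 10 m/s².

x ≈ 3.06 m from the right end

Taking torques about the pivot (at 2.74 m from the right end):
Lamp: 3.79 × 10 = 37.9 N down at 2.26 m → arm 0.48 m, τ = 37.9 × 0.48 = 18.19 N·m clockwise.
Load: 10.3 × 10 = 103 N down at 0.54 m → arm 2.2 m, τ = 103 × 2.2 = 226.6 N·m clockwise.
Speaker: 4.99 × 10 = 49.9 N down at 5.182 m → arm 2.442 m, τ = 49.9 × 2.442 = 121.9 N·m counterclockwise.
Net moment of existing loads = 122.9 N·m clockwise.
The bag of cement weighs 38.2 × 10 = 382 N and must supply an equal counterclockwise moment, so its lever arm about the pivot is 122.9 / 382 = 0.322 m.
That puts it at 2.74 + 0.322 = 3.06 m from the right end.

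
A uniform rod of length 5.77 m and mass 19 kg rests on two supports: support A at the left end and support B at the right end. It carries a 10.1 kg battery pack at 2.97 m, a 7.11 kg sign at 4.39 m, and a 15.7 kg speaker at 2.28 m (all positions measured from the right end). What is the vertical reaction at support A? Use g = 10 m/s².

Sum moments about support B (its reaction then has zero moment arm).
Beam weight: 19 × 10 = 190 N down at 2.885 m → arm 2.885 m, τ = 190 × 2.885 = 548.1 N·m counterclockwise.
Battery pack: 10.1 × 10 = 101 N down at 2.97 m → arm 2.97 m, τ = 101 × 2.97 = 300 N·m counterclockwise.
Sign: 7.11 × 10 = 71.1 N down at 4.39 m → arm 4.39 m, τ = 71.1 × 4.39 = 312.1 N·m counterclockwise.
Speaker: 15.7 × 10 = 157 N down at 2.28 m → arm 2.28 m, τ = 157 × 2.28 = 358 N·m counterclockwise.
Net load moment about support B = 1518 N·m counterclockwise.
Reaction R at support A is upward at 5.77 m, arm 5.77 m → moment R × 5.77 clockwise.
Στ = 0 ⇒ R × 5.77 = 1518 ⇒ R = 263 N.

R_A ≈ 263 N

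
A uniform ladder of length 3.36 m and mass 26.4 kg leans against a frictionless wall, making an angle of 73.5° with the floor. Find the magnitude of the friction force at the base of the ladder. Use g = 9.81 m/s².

Taking torques about the foot of the ladder:
Ladder weight 26.4×9.81 = 259 N acts at 1.68 m along the ladder; its horizontal arm is 1.68·cos73.5° = 0.4771 m → τ = 123.6 N·m clockwise.
Wall normal N acts horizontally at the top; its moment arm is the height L sinθ = 3.36·sin73.5° = 3.222 m, counterclockwise.
Στ = 0 ⇒ N × 3.222 = 123.6 ⇒ N = 38.4 N.
ΣFx = 0: friction at the foot balances the wall's push, so f = N_wall = 38.4 N.

f ≈ 38.4 N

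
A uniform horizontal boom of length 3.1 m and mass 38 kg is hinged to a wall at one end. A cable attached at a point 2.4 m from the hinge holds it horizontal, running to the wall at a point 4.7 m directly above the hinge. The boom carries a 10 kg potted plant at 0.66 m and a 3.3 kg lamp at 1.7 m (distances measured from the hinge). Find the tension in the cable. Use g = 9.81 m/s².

T ≈ 326 N

Choose the hinge as the axis so the unknown hinge reaction has zero arm there.
Beam weight: 38 × 9.81 = 372.8 N down at 1.55 m → arm 1.55 m, τ = 372.8 × 1.55 = 577.8 N·m clockwise.
Potted plant: 10 × 9.81 = 98.1 N down at 0.66 m → arm 0.66 m, τ = 98.1 × 0.66 = 64.75 N·m clockwise.
Lamp: 3.3 × 9.81 = 32.37 N down at 1.7 m → arm 1.7 m, τ = 32.37 × 1.7 = 55.03 N·m clockwise.
Total clockwise load moment = 697.6 N·m.
The cable tension T acts at 2.4 m; only its component perpendicular to the boom, T sinθ, produces torque. sinθ = h/√(h²+d²) = 4.7/√(4.7²+2.4²) = 0.8906.
Στ = 0 ⇒ T × 2.4 × 0.8906 = 697.6 ⇒ T = 697.6 / 2.137 = 326 N.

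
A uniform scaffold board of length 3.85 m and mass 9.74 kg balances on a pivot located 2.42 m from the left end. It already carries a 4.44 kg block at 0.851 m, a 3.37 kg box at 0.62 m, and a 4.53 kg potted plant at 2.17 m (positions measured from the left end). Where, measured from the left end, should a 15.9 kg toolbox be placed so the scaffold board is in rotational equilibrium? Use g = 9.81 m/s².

x ≈ 3.61 m from the left end

Taking torques about the pivot (at 2.42 m from the left end):
Beam weight: 9.74 × 9.81 = 95.55 N down at 1.925 m → arm 0.495 m, τ = 95.55 × 0.495 = 47.3 N·m counterclockwise.
Block: 4.44 × 9.81 = 43.56 N down at 0.851 m → arm 1.569 m, τ = 43.56 × 1.569 = 68.35 N·m counterclockwise.
Box: 3.37 × 9.81 = 33.06 N down at 0.62 m → arm 1.8 m, τ = 33.06 × 1.8 = 59.51 N·m counterclockwise.
Potted plant: 4.53 × 9.81 = 44.44 N down at 2.17 m → arm 0.25 m, τ = 44.44 × 0.25 = 11.11 N·m counterclockwise.
Net moment of existing loads = 186.3 N·m counterclockwise.
The toolbox weighs 15.9 × 9.81 = 156 N and must supply an equal clockwise moment, so its lever arm about the pivot is 186.3 / 156 = 1.19 m.
That puts it at 2.42 + 1.19 = 3.61 m from the left end.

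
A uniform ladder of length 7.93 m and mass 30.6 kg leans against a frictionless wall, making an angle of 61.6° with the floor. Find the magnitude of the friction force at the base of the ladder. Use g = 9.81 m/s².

Take moments about the foot of the ladder.
Ladder weight 30.6×9.81 = 300.2 N acts at 3.965 m along the ladder; its horizontal arm is 3.965·cos61.6° = 1.886 m → τ = 566.2 N·m clockwise.
Wall normal N acts horizontally at the top; its moment arm is the height L sinθ = 7.93·sin61.6° = 6.976 m, counterclockwise.
For rotational equilibrium, N × 6.976 = 566.2, so N = 81.2 N.
ΣFx = 0: friction at the foot balances the wall's push, so f = N_wall = 81.2 N.

f ≈ 81.2 N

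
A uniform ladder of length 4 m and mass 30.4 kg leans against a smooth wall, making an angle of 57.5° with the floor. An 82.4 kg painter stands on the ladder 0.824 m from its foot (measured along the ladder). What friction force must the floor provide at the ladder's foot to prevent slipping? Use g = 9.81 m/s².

About the foot of the ladder:
Ladder weight 30.4×9.81 = 298.2 N acts at 2 m along the ladder; its horizontal arm is 2·cos57.5° = 1.075 m → τ = 320.6 N·m clockwise.
Painter: 82.4×9.81 = 808.3 N at 0.824 m → arm 0.4427 m → τ = 357.8 N·m clockwise.
Wall normal N acts horizontally at the top; its moment arm is the height L sinθ = 4·sin57.5° = 3.374 m, counterclockwise.
For rotational equilibrium, N × 3.374 = 678.4, so N = 201 N.
ΣFx = 0: friction at the foot balances the wall's push, so f = N_wall = 201 N.

f ≈ 201 N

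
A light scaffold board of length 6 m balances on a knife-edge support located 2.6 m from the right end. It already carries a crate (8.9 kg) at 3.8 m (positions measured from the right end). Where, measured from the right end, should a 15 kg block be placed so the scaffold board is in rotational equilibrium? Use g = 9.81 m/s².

About the knife-edge support (at 2.6 m from the right end):
Crate: 8.9 × 9.81 = 87.31 N down at 3.8 m → arm 1.2 m, τ = 87.31 × 1.2 = 104.8 N·m counterclockwise.
Net moment of existing loads = 104.8 N·m counterclockwise.
The block weighs 15 × 9.81 = 147.2 N and must supply an equal clockwise moment, so its lever arm about the knife-edge support is 104.8 / 147.2 = 0.712 m.
That puts it at 2.6 − 0.712 = 1.89 m from the right end.

x ≈ 1.89 m from the right end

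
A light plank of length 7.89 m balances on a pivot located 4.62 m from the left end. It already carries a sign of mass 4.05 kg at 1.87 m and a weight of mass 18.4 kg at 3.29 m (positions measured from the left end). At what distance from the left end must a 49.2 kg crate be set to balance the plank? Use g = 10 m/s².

x ≈ 5.34 m from the left end

Choose the pivot (at 4.62 m from the left end) as the axis so the support reaction has zero arm there.
Sign: 4.05 × 10 = 40.5 N down at 1.87 m → arm 2.75 m, τ = 40.5 × 2.75 = 111.4 N·m counterclockwise.
Weight: 18.4 × 10 = 184 N down at 3.29 m → arm 1.33 m, τ = 184 × 1.33 = 244.7 N·m counterclockwise.
Net moment of existing loads = 356.1 N·m counterclockwise.
The crate weighs 49.2 × 10 = 492 N and must supply an equal clockwise moment, so its lever arm about the pivot is 356.1 / 492 = 0.724 m.
That puts it at 4.62 + 0.724 = 5.34 m from the left end.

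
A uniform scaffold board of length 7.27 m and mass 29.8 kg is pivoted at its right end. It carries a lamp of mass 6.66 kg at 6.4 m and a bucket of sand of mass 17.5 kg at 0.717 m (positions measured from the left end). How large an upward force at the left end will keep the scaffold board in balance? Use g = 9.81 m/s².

Sum moments about the right end (the unknown pivot reaction has zero arm there).
Beam weight: 29.8 × 9.81 = 292.3 N down at 3.635 m → arm 3.635 m, τ = 292.3 × 3.635 = 1063 N·m counterclockwise.
Lamp: 6.66 × 9.81 = 65.33 N down at 6.4 m → arm 0.87 m, τ = 65.33 × 0.87 = 56.84 N·m counterclockwise.
Bucket of sand: 17.5 × 9.81 = 171.7 N down at 0.717 m → arm 6.553 m, τ = 171.7 × 6.553 = 1125 N·m counterclockwise.
Net moment of the loads = 2245 N·m counterclockwise.
The upward force F acts at the left end, arm 7.27 m, giving F × 7.27 clockwise.
Στ = 0 ⇒ F × 7.27 = 2245 ⇒ F = 2245 / 7.27 = 309 N.

F ≈ 309 N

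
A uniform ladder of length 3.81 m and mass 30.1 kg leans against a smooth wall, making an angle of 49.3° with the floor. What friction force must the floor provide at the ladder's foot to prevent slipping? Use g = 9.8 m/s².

f ≈ 127 N

Take moments about the foot of the ladder.
Ladder weight 30.1×9.8 = 295 N acts at 1.905 m along the ladder; its horizontal arm is 1.905·cos49.3° = 1.242 m → τ = 366.4 N·m clockwise.
Wall normal N acts horizontally at the top; its moment arm is the height L sinθ = 3.81·sin49.3° = 2.888 m, counterclockwise.
Balancing moments: N × 2.888 = 366.4, giving N = 127 N.
ΣFx = 0: friction at the foot balances the wall's push, so f = N_wall = 127 N.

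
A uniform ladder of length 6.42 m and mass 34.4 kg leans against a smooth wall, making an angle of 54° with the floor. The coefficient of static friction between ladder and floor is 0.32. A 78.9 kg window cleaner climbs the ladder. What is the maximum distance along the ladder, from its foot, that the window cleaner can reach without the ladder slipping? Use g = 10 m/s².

Sum moments about the foot of the ladder (the floor normal and friction both act there and drop out).
Ladder weight 34.4×10 = 344 N acts at 3.21 m along the ladder; its horizontal arm is 3.21·cos54° = 1.887 m → τ = 649.1 N·m clockwise.
Window cleaner weight 78.9×10 = 789 N at distance d → arm d·cos54° → τ = 789·d·0.5878 clockwise.
Wall normal N at the top has arm L sinθ = 5.194 m counterclockwise, so Στ = 0 gives N·5.194 = 649.1 + 463.8·d.
ΣFy = 0 ⇒ N_floor = 1133 N, so the maximum friction is μ_s·N_floor = 0.32×1133 = 362.6 N. ΣFx = 0 ⇒ N_wall = f, so at the slipping point N = 362.6 N.
Substituting: 362.6×5.194 = 649.1 + 463.8·d ⇒ d = (1883 − 649.1) / 463.8 = 2.66 m.

d ≈ 2.66 m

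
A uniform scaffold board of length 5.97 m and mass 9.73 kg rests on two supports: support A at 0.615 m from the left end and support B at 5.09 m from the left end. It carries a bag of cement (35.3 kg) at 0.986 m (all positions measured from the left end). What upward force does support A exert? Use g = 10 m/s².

Taking torques about support B:
Beam weight: 9.73 × 10 = 97.3 N down at 2.985 m → arm 2.105 m, τ = 97.3 × 2.105 = 204.8 N·m counterclockwise.
Bag of cement: 35.3 × 10 = 353 N down at 0.986 m → arm 4.104 m, τ = 353 × 4.104 = 1449 N·m counterclockwise.
Net load moment about support B = 1654 N·m counterclockwise.
Reaction R at support A is upward at 0.615 m, arm 4.475 m → moment R × 4.475 clockwise.
For rotational equilibrium, R × 4.475 = 1654, so R = 370 N.

R_A ≈ 370 N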